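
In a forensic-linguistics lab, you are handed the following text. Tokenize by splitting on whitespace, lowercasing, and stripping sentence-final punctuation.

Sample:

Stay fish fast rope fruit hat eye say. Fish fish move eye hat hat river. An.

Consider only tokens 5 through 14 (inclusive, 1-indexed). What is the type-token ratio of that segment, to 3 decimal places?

Segment tokens 5–14: fruit, hat, eye, say, fish, fish, move, eye, hat, hat
Segment N = 10, segment V = 6.
TTR = 6 / 10 = 0.600

0.600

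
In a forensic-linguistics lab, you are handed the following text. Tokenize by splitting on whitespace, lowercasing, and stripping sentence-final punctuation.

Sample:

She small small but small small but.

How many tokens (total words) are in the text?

7

Tokens: she, small, small, but, small, small, but
N = 7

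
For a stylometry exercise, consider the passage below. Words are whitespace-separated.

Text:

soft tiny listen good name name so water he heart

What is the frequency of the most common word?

2

Frequencies: name:2, soft:1, tiny:1, listen:1, good:1, so:1, water:1, he:1, heart:1
Most common: 'name' with frequency 2.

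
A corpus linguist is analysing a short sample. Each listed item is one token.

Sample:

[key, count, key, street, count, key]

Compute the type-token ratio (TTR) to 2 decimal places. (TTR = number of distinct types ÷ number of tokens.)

0.50

N = 6 tokens, V = 3 types.
TTR = V / N = 3 / 6 = 0.50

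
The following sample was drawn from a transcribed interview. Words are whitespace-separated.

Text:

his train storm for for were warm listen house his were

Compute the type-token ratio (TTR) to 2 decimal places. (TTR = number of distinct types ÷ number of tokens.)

N = 11 tokens, V = 8 types.
TTR = V / N = 8 / 11 = 0.73

0.73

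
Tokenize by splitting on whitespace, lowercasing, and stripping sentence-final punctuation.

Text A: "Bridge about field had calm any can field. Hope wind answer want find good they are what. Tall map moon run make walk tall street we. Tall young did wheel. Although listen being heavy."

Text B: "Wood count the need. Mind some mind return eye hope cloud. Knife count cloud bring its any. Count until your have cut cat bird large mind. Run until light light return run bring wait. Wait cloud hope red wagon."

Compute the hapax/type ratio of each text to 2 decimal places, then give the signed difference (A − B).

0.32

A: hapax=29, V=31, ratio=0.94
B: hapax=16, V=26, ratio=0.62
Difference = 0.94 − 0.62 = 0.32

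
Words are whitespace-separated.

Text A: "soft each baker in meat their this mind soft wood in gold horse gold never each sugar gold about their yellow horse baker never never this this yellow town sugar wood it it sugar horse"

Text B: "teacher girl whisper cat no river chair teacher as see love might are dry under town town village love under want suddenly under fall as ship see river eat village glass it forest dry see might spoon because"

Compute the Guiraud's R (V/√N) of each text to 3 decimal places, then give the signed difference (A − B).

A: V=17, N=35, R=2.874
B: V=26, N=38, R=4.218
Difference = 2.874 − 4.218 = -1.344

-1.344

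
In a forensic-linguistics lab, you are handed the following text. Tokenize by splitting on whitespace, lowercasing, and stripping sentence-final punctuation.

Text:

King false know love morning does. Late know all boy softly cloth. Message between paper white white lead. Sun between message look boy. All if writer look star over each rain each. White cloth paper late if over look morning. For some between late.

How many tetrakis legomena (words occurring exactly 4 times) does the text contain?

Frequencies: late:3, between:3, white:3, look:3, know:2, morning:2, all:2, boy:2, cloth:2, message:2, paper:2, if:2, over:2, each:2, king:1, false:1, love:1, does:1, softly:1, lead:1, … (6 more, each freq 1)
Words with frequency 4: (none)

0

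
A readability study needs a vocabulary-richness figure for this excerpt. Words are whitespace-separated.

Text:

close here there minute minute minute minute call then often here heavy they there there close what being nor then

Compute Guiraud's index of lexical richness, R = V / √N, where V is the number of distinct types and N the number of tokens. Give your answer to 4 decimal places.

2.6833

N = 20, V = 12.
√N = 4.472136
R = 12 / 4.472136 = 2.6833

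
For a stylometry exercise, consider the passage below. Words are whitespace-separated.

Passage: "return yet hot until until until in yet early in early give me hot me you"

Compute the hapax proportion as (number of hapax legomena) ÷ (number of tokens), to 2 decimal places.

Frequencies: until:3, yet:2, hot:2, in:2, early:2, me:2, return:1, give:1, you:1
Hapax count = 3; token count = 16.
Ratio = 3 / 16 = 0.19

0.19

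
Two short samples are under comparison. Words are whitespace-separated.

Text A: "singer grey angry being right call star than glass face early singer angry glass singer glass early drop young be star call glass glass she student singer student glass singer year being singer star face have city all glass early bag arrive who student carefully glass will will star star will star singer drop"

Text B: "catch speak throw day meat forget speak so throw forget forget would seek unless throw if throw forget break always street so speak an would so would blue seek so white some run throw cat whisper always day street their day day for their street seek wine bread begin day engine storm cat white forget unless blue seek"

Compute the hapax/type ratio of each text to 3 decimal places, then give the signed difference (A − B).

0.060

A: hapax=14, V=25, ratio=0.560
B: hapax=14, V=28, ratio=0.500
Difference = 0.560 − 0.500 = 0.060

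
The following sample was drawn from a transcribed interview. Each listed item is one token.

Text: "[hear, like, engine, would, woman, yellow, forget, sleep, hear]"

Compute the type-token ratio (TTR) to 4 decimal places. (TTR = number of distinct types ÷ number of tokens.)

0.8889

N = 9 tokens, V = 8 types.
TTR = V / N = 8 / 9 = 0.8889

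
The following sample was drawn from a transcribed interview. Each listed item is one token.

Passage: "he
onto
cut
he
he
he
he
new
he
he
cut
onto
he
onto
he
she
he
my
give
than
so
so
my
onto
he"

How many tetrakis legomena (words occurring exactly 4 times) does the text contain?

Frequencies: he:11, onto:4, cut:2, my:2, so:2, new:1, she:1, give:1, than:1
Words with frequency 4: onto

1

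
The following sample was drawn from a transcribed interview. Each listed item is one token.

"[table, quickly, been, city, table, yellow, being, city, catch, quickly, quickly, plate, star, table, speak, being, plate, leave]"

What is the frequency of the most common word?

Frequencies: table:3, quickly:3, city:2, being:2, plate:2, been:1, yellow:1, catch:1, star:1, speak:1, leave:1
Most common: 'table' with frequency 3.

3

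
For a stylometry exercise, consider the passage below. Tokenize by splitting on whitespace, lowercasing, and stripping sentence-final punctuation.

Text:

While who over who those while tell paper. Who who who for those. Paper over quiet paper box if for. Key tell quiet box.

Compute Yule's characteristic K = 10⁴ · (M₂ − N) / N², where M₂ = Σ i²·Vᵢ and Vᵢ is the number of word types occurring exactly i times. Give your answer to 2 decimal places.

694.44

Frequencies: who:5, paper:3, while:2, over:2, those:2, tell:2, for:2, quiet:2, box:2, if:1, key:1
N = 24. Frequency spectrum: V_1=2, V_2=7, V_3=1, V_5=1
M₂ = 1²·2 + 2²·7 + 3²·1 + 5²·1 = 64
K = 10000 × (64 − 24) / 24² = 694.44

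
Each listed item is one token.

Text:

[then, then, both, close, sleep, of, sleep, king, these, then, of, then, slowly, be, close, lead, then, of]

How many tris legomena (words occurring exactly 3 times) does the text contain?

Frequencies: then:5, of:3, close:2, sleep:2, both:1, king:1, these:1, slowly:1, be:1, lead:1
Words with frequency 3: of

1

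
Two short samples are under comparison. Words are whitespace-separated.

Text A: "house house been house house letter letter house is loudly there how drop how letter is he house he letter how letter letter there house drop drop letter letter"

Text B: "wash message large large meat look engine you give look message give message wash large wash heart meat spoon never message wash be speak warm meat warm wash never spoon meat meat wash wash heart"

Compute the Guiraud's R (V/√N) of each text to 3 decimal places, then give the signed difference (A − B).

-0.695

A: V=9, N=29, R=1.671
B: V=14, N=35, R=2.366
Difference = 1.671 − 2.366 = -0.695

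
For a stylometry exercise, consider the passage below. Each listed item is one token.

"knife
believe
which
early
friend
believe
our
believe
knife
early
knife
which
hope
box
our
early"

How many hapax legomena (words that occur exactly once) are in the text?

3

Frequencies: knife:3, believe:3, early:3, which:2, our:2, friend:1, hope:1, box:1
Hapax (freq=1): box, friend, hope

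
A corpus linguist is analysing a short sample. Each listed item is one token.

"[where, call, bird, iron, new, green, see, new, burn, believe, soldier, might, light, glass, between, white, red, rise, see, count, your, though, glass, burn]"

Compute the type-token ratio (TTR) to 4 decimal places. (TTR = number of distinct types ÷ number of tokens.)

N = 24 tokens, V = 20 types.
TTR = V / N = 20 / 24 = 0.8333

0.8333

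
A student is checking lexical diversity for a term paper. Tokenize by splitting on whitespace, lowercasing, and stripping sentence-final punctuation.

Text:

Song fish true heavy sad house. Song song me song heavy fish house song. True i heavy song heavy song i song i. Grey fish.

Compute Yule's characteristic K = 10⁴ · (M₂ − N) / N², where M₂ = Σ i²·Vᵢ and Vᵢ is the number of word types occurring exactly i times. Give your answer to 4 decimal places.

Frequencies: song:8, heavy:4, fish:3, i:3, true:2, house:2, sad:1, me:1, grey:1
N = 25. Frequency spectrum: V_1=3, V_2=2, V_3=2, V_4=1, V_8=1
M₂ = 1²·3 + 2²·2 + 3²·2 + 4²·1 + 8²·1 = 109
K = 10000 × (109 − 25) / 25² = 1344.0000

1344.0000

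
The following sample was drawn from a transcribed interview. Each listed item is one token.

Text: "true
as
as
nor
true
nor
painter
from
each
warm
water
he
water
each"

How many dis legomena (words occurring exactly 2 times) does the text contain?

5

Frequencies: true:2, as:2, nor:2, each:2, water:2, painter:1, from:1, warm:1, he:1
Words with frequency 2: as, each, nor, true, water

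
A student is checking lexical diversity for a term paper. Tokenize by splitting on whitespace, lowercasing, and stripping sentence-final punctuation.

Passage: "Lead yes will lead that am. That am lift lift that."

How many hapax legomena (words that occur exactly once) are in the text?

2

Frequencies: that:3, lead:2, am:2, lift:2, yes:1, will:1
Hapax (freq=1): will, yes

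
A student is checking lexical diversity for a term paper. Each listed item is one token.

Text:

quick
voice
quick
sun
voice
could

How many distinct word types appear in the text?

4

Distinct types: {could, quick, sun, voice}
V = 4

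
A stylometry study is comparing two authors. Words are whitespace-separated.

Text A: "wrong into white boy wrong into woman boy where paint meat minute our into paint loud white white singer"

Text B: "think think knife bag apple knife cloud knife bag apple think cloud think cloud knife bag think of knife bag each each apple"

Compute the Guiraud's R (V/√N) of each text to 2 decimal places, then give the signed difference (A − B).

A: V=12, N=19, R=2.75
B: V=7, N=23, R=1.46
Difference = 2.75 − 1.46 = 1.29

1.29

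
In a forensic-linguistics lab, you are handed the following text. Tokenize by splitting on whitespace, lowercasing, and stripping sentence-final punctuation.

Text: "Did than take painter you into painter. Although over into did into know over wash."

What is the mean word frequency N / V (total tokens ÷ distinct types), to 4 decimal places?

1.5000

N = 15 tokens, V = 10 types.
Mean frequency = N / V = 15 / 10 = 1.5000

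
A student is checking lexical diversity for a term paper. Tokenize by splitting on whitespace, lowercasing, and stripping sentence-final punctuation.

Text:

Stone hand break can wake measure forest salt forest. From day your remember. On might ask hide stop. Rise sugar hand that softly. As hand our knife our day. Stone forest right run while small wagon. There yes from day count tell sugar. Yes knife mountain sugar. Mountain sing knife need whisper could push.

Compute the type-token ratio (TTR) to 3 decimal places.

N = 54 tokens, V = 39 types.
TTR = V / N = 39 / 54 = 0.722

0.722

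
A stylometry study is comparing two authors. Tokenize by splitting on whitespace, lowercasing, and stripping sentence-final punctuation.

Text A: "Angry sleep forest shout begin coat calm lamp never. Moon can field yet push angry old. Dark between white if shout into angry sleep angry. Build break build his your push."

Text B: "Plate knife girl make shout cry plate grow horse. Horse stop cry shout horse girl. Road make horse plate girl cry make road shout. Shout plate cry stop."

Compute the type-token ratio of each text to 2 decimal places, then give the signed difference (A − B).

0.41

TTR(A) = 24/31 = 0.77
TTR(B) = 10/28 = 0.36
Difference = 0.77 − 0.36 = 0.41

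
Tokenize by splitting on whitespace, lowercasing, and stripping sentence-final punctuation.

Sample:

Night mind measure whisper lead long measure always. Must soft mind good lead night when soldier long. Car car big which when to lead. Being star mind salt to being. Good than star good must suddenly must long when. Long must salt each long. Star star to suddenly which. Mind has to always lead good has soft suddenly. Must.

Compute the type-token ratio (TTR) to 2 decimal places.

0.39

N = 59 tokens, V = 23 types.
TTR = V / N = 23 / 59 = 0.39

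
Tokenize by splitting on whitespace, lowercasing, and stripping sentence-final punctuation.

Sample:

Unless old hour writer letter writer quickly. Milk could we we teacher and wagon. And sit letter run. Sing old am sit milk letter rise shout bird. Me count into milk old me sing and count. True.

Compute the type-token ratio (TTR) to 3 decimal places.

0.622

N = 37 tokens, V = 23 types.
TTR = V / N = 23 / 37 = 0.622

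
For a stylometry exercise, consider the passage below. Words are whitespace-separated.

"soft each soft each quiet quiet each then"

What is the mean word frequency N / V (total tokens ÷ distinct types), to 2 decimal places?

N = 8 tokens, V = 4 types.
Mean frequency = N / V = 8 / 4 = 2.00

2.00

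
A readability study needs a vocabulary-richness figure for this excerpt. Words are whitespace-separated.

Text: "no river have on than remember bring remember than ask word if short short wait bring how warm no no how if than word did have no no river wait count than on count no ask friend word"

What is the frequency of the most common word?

Frequencies: no:6, than:4, word:3, river:2, have:2, on:2, remember:2, bring:2, ask:2, if:2, short:2, wait:2, how:2, count:2, warm:1, did:1, friend:1
Most common: 'no' with frequency 6.

6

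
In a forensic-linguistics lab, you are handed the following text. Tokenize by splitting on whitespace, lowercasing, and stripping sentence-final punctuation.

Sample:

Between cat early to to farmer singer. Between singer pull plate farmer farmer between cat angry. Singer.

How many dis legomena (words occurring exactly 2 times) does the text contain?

2

Frequencies: between:3, farmer:3, singer:3, cat:2, to:2, early:1, pull:1, plate:1, angry:1
Words with frequency 2: cat, to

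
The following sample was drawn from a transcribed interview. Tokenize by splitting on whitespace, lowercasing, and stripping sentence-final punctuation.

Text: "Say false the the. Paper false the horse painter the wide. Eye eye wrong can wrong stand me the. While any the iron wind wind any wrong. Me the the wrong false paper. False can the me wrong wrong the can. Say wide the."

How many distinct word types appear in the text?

16

Distinct types: {any, can, eye, false, horse, iron, me, painter, paper, say, stand, the, while, wide, wind, wrong}
V = 16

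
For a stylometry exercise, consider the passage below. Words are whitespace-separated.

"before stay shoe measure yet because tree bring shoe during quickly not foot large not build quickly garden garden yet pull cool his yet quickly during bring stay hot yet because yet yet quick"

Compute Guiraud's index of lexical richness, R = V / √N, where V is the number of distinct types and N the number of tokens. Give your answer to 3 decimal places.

3.430

N = 34, V = 20.
√N = 5.830952
R = 20 / 5.830952 = 3.430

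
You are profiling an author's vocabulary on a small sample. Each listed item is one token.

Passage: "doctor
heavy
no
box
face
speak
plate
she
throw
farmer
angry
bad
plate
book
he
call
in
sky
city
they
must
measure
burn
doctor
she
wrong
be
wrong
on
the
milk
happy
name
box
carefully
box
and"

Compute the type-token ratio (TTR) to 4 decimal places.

0.8378

N = 37 tokens, V = 31 types.
TTR = V / N = 31 / 37 = 0.8378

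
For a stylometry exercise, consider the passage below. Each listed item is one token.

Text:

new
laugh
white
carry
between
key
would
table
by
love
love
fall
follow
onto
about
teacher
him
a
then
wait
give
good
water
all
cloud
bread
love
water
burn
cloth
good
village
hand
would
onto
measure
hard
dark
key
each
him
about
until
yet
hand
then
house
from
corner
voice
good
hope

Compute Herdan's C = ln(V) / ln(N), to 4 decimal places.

N = 52, V = 40.
ln(V) = 3.688879, ln(N) = 3.951244
C = 3.688879 / 3.951244 = 0.9336

0.9336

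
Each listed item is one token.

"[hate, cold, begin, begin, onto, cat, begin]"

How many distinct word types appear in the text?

5

Distinct types: {begin, cat, cold, hate, onto}
V = 5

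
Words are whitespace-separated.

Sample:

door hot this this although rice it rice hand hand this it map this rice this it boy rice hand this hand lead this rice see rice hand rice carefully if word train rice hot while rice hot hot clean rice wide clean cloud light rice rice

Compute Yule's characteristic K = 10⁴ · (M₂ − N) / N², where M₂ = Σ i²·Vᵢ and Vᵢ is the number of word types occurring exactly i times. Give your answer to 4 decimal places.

968.7641

Frequencies: rice:12, this:7, hand:5, hot:4, it:3, clean:2, door:1, although:1, map:1, boy:1, lead:1, see:1, carefully:1, if:1, word:1, train:1, while:1, wide:1, cloud:1, light:1
N = 47. Frequency spectrum: V_1=14, V_2=1, V_3=1, V_4=1, V_5=1, V_7=1, V_12=1
M₂ = 1²·14 + 2²·1 + 3²·1 + 4²·1 + 5²·1 + 7²·1 + 12²·1 = 261
K = 10000 × (261 − 47) / 47² = 968.7641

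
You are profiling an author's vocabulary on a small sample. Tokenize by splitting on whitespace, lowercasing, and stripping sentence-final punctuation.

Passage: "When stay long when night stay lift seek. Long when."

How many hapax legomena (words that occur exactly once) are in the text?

3

Frequencies: when:3, stay:2, long:2, night:1, lift:1, seek:1
Hapax (freq=1): lift, night, seek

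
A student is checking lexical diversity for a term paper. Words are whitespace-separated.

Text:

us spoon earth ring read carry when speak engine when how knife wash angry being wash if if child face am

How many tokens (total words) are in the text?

Tokens: us, spoon, earth, ring, read, carry, when, speak, engine, when, how, knife, wash, angry, being, wash, if, if, child, face, am
N = 21

21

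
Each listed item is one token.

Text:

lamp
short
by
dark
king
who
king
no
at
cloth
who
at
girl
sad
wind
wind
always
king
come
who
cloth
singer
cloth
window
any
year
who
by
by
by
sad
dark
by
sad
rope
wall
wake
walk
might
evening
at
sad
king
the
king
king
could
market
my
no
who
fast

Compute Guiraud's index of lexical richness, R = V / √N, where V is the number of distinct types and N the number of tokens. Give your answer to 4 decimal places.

N = 52, V = 29.
√N = 7.211103
R = 29 / 7.211103 = 4.0216

4.0216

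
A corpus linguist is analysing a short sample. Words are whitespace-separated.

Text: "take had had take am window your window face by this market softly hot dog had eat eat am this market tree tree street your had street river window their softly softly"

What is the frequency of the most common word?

4

Frequencies: had:4, window:3, softly:3, take:2, am:2, your:2, this:2, market:2, eat:2, tree:2, street:2, face:1, by:1, hot:1, dog:1, river:1, their:1
Most common: 'had' with frequency 4.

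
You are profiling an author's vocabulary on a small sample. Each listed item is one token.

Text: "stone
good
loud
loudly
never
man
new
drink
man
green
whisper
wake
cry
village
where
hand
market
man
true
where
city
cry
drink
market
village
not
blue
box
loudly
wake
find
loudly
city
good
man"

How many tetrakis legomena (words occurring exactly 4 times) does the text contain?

Frequencies: man:4, loudly:3, good:2, drink:2, wake:2, cry:2, village:2, where:2, market:2, city:2, stone:1, loud:1, never:1, new:1, green:1, whisper:1, hand:1, true:1, not:1, blue:1, … (2 more, each freq 1)
Words with frequency 4: man

1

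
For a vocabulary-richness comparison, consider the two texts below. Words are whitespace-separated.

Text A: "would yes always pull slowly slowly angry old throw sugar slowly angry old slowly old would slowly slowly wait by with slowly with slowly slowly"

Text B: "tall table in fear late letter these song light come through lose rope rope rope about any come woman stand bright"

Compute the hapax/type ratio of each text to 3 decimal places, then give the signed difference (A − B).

-0.306

A: hapax=7, V=12, ratio=0.583
B: hapax=16, V=18, ratio=0.889
Difference = 0.583 − 0.889 = -0.306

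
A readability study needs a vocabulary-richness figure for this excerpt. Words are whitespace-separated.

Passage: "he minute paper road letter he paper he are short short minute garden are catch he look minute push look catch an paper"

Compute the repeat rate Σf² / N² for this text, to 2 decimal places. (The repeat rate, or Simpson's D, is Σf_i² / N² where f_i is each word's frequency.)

Frequencies: he:4, minute:3, paper:3, are:2, short:2, catch:2, look:2, road:1, letter:1, garden:1, push:1, an:1
Σf² = 55; N² = 529
Repeat rate = 55 / 529 = 0.10

0.10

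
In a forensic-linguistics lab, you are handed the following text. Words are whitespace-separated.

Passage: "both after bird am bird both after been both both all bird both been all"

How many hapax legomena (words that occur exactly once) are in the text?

Frequencies: both:5, bird:3, after:2, been:2, all:2, am:1
Hapax (freq=1): am

1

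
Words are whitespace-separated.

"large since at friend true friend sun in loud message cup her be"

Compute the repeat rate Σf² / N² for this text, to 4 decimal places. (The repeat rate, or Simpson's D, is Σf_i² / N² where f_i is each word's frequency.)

0.0888

Frequencies: friend:2, large:1, since:1, at:1, true:1, sun:1, in:1, loud:1, message:1, cup:1, her:1, be:1
Σf² = 15; N² = 169
Repeat rate = 15 / 169 = 0.0888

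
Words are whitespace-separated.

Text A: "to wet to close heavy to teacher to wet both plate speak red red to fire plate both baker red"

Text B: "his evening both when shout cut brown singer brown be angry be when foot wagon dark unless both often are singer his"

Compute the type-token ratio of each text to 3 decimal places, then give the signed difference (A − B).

TTR(A) = 11/20 = 0.550
TTR(B) = 16/22 = 0.727
Difference = 0.550 − 0.727 = -0.177

-0.177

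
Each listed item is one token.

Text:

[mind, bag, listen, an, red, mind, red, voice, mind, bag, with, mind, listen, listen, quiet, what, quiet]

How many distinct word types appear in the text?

9

Distinct types: {an, bag, listen, mind, quiet, red, voice, what, with}
V = 9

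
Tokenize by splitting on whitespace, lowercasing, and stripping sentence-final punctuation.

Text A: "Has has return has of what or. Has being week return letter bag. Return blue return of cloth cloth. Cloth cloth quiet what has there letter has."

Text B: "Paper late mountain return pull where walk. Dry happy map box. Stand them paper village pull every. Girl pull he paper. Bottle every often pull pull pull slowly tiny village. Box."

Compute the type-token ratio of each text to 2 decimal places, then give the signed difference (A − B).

TTR(A) = 13/27 = 0.48
TTR(B) = 21/31 = 0.68
Difference = 0.48 − 0.68 = -0.20

-0.20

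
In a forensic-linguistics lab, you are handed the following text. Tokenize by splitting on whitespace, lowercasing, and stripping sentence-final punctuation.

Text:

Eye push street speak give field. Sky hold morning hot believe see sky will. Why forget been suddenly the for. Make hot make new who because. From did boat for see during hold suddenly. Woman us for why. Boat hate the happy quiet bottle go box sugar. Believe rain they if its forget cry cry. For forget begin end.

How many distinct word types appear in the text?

43

Distinct types: {because, been, begin, believe, boat, bottle, box, cry, did, during, end, eye, field, for, forget, from, give, go, happy, hate, hold, hot, if, its, make, morning, new, push, quiet, rain, see, sky, speak, street, suddenly, sugar, the, they, us, who, why, will, woman}
V = 43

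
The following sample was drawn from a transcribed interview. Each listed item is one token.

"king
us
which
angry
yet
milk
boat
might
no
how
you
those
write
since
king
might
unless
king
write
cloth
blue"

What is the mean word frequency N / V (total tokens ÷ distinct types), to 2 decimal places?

N = 21 tokens, V = 17 types.
Mean frequency = N / V = 21 / 17 = 1.24

1.24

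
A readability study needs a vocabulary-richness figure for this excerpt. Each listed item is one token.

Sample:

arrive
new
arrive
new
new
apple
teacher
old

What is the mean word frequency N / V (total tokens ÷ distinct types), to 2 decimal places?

1.60

N = 8 tokens, V = 5 types.
Mean frequency = N / V = 8 / 5 = 1.60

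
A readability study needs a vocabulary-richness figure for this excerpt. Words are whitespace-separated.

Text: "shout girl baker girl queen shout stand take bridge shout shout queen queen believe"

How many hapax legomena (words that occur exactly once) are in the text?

5

Frequencies: shout:4, queen:3, girl:2, baker:1, stand:1, take:1, bridge:1, believe:1
Hapax (freq=1): baker, believe, bridge, stand, take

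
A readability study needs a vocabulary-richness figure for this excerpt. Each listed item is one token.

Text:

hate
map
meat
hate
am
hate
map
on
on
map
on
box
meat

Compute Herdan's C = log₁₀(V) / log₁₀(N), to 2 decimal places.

N = 13, V = 6.
log₁₀(V) = 0.778151, log₁₀(N) = 1.113943
C = 0.778151 / 1.113943 = 0.70

0.70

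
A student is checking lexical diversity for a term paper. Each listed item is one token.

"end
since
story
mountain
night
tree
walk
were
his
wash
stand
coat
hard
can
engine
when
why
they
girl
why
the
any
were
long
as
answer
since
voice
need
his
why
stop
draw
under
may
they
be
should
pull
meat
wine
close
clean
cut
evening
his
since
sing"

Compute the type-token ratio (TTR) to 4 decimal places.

N = 48 tokens, V = 40 types.
TTR = V / N = 40 / 48 = 0.8333

0.8333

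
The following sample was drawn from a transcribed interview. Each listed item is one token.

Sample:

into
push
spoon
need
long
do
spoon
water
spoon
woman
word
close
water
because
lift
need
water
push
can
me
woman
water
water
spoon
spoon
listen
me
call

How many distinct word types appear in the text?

16

Distinct types: {because, call, can, close, do, into, lift, listen, long, me, need, push, spoon, water, woman, word}
V = 16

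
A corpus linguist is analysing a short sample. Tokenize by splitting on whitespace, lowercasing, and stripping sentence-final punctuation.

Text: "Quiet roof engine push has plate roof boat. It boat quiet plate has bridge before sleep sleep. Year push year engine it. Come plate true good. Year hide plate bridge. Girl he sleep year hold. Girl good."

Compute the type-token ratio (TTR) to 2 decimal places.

0.51

N = 37 tokens, V = 19 types.
TTR = V / N = 19 / 37 = 0.51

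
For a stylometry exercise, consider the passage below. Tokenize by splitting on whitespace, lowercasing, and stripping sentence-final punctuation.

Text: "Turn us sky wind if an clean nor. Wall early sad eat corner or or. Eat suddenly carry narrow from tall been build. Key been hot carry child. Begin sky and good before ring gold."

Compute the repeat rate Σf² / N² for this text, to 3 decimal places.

Frequencies: sky:2, eat:2, or:2, carry:2, been:2, turn:1, us:1, wind:1, if:1, an:1, clean:1, nor:1, wall:1, early:1, sad:1, corner:1, suddenly:1, narrow:1, from:1, tall:1, … (10 more, each freq 1)
Σf² = 45; N² = 1225
Repeat rate = 45 / 1225 = 0.037

0.037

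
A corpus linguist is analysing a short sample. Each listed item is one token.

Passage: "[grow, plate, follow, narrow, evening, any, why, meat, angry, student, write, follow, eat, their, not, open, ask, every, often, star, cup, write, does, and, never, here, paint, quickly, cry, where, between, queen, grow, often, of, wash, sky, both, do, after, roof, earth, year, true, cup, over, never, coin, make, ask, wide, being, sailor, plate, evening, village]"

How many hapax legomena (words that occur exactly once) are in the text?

38

Frequencies: grow:2, plate:2, follow:2, evening:2, write:2, ask:2, often:2, cup:2, never:2, narrow:1, any:1, why:1, meat:1, angry:1, student:1, eat:1, their:1, not:1, open:1, every:1, … (27 more, each freq 1)
Hapax (freq=1): after, and, angry, any, being, between, both, coin, cry, do, does, earth, eat, every, here, make, meat, narrow, not, of, open, over, paint, queen, quickly, roof, sailor, sky, star, student, their, true, village, wash, where, why, wide, year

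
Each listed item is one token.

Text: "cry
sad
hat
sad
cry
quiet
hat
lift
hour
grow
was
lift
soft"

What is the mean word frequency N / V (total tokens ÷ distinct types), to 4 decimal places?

N = 13 tokens, V = 9 types.
Mean frequency = N / V = 13 / 9 = 1.4444

1.4444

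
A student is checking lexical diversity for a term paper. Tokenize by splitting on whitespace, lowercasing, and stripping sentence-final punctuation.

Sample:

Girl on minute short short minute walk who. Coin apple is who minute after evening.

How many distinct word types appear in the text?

11

Distinct types: {after, apple, coin, evening, girl, is, minute, on, short, walk, who}
V = 11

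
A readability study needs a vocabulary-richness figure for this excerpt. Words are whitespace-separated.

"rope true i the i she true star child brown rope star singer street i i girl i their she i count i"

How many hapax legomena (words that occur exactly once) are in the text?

Frequencies: i:7, rope:2, true:2, she:2, star:2, the:1, child:1, brown:1, singer:1, street:1, girl:1, their:1, count:1
Hapax (freq=1): brown, child, count, girl, singer, street, the, their

8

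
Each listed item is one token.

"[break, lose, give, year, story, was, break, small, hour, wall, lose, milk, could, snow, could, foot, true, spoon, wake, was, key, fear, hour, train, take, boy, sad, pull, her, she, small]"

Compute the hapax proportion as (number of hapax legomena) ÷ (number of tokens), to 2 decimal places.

Frequencies: break:2, lose:2, was:2, small:2, hour:2, could:2, give:1, year:1, story:1, wall:1, milk:1, snow:1, foot:1, true:1, spoon:1, wake:1, key:1, fear:1, train:1, take:1, … (5 more, each freq 1)
Hapax count = 19; token count = 31.
Ratio = 19 / 31 = 0.61

0.61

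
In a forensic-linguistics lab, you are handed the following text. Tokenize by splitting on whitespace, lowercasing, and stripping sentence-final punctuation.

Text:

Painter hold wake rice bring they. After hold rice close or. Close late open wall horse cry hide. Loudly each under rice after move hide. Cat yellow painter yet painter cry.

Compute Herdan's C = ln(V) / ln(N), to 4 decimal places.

0.9001

N = 31, V = 22.
ln(V) = 3.091042, ln(N) = 3.433987
C = 3.091042 / 3.433987 = 0.9001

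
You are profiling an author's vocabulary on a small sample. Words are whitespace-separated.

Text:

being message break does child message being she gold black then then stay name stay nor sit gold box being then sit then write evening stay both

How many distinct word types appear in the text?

Distinct types: {being, black, both, box, break, child, does, evening, gold, message, name, nor, she, sit, stay, then, write}
V = 17

17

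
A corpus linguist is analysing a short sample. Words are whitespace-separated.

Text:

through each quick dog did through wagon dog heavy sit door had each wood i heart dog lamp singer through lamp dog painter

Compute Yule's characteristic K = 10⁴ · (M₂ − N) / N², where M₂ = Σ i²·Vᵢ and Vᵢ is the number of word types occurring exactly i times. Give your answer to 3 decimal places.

Frequencies: dog:4, through:3, each:2, lamp:2, quick:1, did:1, wagon:1, heavy:1, sit:1, door:1, had:1, wood:1, i:1, heart:1, singer:1, painter:1
N = 23. Frequency spectrum: V_1=12, V_2=2, V_3=1, V_4=1
M₂ = 1²·12 + 2²·2 + 3²·1 + 4²·1 = 45
K = 10000 × (45 − 23) / 23² = 415.879

415.879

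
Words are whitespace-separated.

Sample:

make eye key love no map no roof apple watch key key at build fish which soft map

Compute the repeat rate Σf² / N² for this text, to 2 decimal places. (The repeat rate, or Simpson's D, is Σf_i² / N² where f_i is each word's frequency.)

Frequencies: key:3, no:2, map:2, make:1, eye:1, love:1, roof:1, apple:1, watch:1, at:1, build:1, fish:1, which:1, soft:1
Σf² = 28; N² = 324
Repeat rate = 28 / 324 = 0.09

0.09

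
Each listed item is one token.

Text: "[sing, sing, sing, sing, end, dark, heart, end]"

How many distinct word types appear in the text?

Distinct types: {dark, end, heart, sing}
V = 4

4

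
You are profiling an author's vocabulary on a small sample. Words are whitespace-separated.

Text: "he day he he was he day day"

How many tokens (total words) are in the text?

Tokens: he, day, he, he, was, he, day, day
N = 8

8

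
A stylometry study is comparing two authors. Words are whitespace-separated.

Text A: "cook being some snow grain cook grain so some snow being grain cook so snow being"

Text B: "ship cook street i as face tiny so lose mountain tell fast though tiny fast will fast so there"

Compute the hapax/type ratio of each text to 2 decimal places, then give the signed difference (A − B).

-0.80

A: hapax=0, V=6, ratio=0.00
B: hapax=12, V=15, ratio=0.80
Difference = 0.00 − 0.80 = -0.80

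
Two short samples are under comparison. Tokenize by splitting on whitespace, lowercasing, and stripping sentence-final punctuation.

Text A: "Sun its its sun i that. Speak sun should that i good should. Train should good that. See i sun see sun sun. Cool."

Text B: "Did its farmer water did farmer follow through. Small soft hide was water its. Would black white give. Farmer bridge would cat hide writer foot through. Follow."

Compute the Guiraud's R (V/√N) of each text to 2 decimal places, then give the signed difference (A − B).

-1.42

A: V=10, N=24, R=2.04
B: V=18, N=27, R=3.46
Difference = 2.04 − 3.46 = -1.42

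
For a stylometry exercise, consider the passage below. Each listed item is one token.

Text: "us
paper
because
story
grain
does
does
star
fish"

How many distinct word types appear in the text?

8

Distinct types: {because, does, fish, grain, paper, star, story, us}
V = 8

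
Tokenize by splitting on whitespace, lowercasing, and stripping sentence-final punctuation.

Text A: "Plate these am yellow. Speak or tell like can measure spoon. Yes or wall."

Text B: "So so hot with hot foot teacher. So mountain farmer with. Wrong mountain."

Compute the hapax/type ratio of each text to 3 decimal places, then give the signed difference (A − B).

0.423

A: hapax=12, V=13, ratio=0.923
B: hapax=4, V=8, ratio=0.500
Difference = 0.923 − 0.500 = 0.423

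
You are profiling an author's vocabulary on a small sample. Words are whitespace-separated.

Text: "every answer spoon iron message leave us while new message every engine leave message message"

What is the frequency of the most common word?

Frequencies: message:4, every:2, leave:2, answer:1, spoon:1, iron:1, us:1, while:1, new:1, engine:1
Most common: 'message' with frequency 4.

4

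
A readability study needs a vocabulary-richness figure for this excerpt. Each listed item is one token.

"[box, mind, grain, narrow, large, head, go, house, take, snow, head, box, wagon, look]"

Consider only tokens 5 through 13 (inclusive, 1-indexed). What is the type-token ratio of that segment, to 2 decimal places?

Segment tokens 5–13: large, head, go, house, take, snow, head, box, wagon
Segment N = 9, segment V = 8.
TTR = 8 / 9 = 0.89

0.89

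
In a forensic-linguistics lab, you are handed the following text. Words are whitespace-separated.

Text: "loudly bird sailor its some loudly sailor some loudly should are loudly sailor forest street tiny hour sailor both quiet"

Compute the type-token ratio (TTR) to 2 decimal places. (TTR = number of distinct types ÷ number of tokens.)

N = 20 tokens, V = 13 types.
TTR = V / N = 13 / 20 = 0.65

0.65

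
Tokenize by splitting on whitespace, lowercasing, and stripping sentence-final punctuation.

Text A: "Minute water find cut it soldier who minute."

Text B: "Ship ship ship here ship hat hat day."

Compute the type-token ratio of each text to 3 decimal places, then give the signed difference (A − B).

TTR(A) = 7/8 = 0.875
TTR(B) = 4/8 = 0.500
Difference = 0.875 − 0.500 = 0.375

0.375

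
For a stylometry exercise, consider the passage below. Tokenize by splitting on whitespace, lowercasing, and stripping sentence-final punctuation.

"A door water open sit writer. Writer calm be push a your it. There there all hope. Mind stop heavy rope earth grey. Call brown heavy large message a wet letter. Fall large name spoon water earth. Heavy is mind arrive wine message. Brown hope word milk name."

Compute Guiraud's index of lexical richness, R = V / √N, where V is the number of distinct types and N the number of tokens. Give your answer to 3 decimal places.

N = 48, V = 34.
√N = 6.928203
R = 34 / 6.928203 = 4.907

4.907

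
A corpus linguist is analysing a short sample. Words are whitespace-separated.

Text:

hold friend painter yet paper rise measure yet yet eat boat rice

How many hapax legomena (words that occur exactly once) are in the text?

9

Frequencies: yet:3, hold:1, friend:1, painter:1, paper:1, rise:1, measure:1, eat:1, boat:1, rice:1
Hapax (freq=1): boat, eat, friend, hold, measure, painter, paper, rice, rise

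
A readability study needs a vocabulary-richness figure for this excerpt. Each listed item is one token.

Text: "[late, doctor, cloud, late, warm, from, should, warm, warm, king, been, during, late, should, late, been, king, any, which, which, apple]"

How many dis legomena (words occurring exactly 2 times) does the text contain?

Frequencies: late:4, warm:3, should:2, king:2, been:2, which:2, doctor:1, cloud:1, from:1, during:1, any:1, apple:1
Words with frequency 2: been, king, should, which

4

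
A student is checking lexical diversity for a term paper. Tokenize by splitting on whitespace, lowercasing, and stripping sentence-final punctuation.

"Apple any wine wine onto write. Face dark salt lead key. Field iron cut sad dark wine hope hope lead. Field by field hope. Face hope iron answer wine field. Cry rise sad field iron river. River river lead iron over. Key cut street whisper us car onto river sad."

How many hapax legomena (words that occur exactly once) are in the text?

Frequencies: field:5, wine:4, iron:4, hope:4, river:4, lead:3, sad:3, onto:2, face:2, dark:2, key:2, cut:2, apple:1, any:1, write:1, salt:1, by:1, answer:1, cry:1, rise:1, … (5 more, each freq 1)
Hapax (freq=1): answer, any, apple, by, car, cry, over, rise, salt, street, us, whisper, write

13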